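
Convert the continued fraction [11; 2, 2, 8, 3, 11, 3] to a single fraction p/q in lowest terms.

52233/4580

Fold from the inside: start with 3/1.
  11 + 1/3 = 34/3
  3 + 3/34 = 105/34
  8 + 34/105 = 874/105
  2 + 105/874 = 1853/874
  2 + 874/1853 = 4580/1853
  11 + 1853/4580 = 52233/4580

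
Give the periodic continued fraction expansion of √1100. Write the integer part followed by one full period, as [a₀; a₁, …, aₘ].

a₀ = ⌊√1100⌋ = 33.
With m₀=0, d₀=1 and mₖ₊₁ = dₖaₖ − mₖ, dₖ₊₁ = (n − mₖ₊₁²)/dₖ, aₖ₊₁ = ⌊(a₀+mₖ₊₁)/dₖ₊₁⌋:
  k=1: m=33, d=11, a=6
  k=2: m=33, d=1, a=66
d=1 and a=2a₀=66 at k=2, so the next step gives (m, d) = (33, 11) again — its k=1 value — and the period has length 2.

[33; 6, 66]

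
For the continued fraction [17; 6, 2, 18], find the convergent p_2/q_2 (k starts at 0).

223/13

Using pₖ = aₖpₖ₋₁ + pₖ₋₂, qₖ = aₖqₖ₋₁ + qₖ₋₂ (with p₋₁=1, p₋₂=0, q₋₁=0, q₋₂=1):
  k=0: a=17, p=17, q=1
  k=1: a=6, p=103, q=6
  k=2: a=2, p=223, q=13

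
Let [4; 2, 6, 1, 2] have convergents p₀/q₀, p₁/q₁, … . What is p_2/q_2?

Using pₖ = aₖpₖ₋₁ + pₖ₋₂, qₖ = aₖqₖ₋₁ + qₖ₋₂ (with p₋₁=1, p₋₂=0, q₋₁=0, q₋₂=1):
  k=0: a=4, p=4, q=1
  k=1: a=2, p=9, q=2
  k=2: a=6, p=58, q=13

58/13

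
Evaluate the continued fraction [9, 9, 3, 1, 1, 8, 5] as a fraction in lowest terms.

Fold from the inside: start with 5/1.
  8 + 1/5 = 41/5
  1 + 5/41 = 46/41
  1 + 41/46 = 87/46
  3 + 46/87 = 307/87
  9 + 87/307 = 2850/307
  9 + 307/2850 = 25957/2850

25957/2850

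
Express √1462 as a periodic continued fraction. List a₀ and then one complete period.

a₀ = ⌊√1462⌋ = 38.
With m₀=0, d₀=1 and mₖ₊₁ = dₖaₖ − mₖ, dₖ₊₁ = (n − mₖ₊₁²)/dₖ, aₖ₊₁ = ⌊(a₀+mₖ₊₁)/dₖ₊₁⌋:
  k=1: m=38, d=18, a=4
  k=2: m=34, d=17, a=4
  k=3: m=34, d=18, a=4
  k=4: m=38, d=1, a=76
d=1 and a=2a₀=76 at k=4, so the next step gives (m, d) = (38, 18) again — its k=1 value — and the period has length 4.

[38; 4, 4, 4, 76]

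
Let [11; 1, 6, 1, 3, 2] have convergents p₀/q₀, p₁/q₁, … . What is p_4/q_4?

368/31

Using pₖ = aₖpₖ₋₁ + pₖ₋₂, qₖ = aₖqₖ₋₁ + qₖ₋₂ (with p₋₁=1, p₋₂=0, q₋₁=0, q₋₂=1):
  k=0: a=11, p=11, q=1
  k=1: a=1, p=12, q=1
  k=2: a=6, p=83, q=7
  k=3: a=1, p=95, q=8
  k=4: a=3, p=368, q=31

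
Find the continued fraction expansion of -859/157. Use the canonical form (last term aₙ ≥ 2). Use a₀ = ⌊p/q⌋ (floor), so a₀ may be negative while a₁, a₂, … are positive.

-859 = -6×157 + 83
157 = 1×83 + 74
83 = 1×74 + 9
74 = 8×9 + 2
9 = 4×2 + 1
2 = 2×1 + 0  (stop)
So -859/157 = [-6; 1, 1, 8, 4, 2].

[-6; 1, 1, 8, 4, 2]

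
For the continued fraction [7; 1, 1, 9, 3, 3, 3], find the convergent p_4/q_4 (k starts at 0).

Using pₖ = aₖpₖ₋₁ + pₖ₋₂, qₖ = aₖqₖ₋₁ + qₖ₋₂ (with p₋₁=1, p₋₂=0, q₋₁=0, q₋₂=1):
  k=0: a=7, p=7, q=1
  k=1: a=1, p=8, q=1
  k=2: a=1, p=15, q=2
  k=3: a=9, p=143, q=19
  k=4: a=3, p=444, q=59

444/59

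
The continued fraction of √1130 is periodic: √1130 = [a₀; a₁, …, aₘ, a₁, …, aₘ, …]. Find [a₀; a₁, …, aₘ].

[33; 1, 1, 1, 1, 1, 1, 66]

a₀ = ⌊√1130⌋ = 33.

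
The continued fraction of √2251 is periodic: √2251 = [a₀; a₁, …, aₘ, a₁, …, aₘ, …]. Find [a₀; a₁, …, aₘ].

a₀ = ⌊√2251⌋ = 47.
With m₀=0, d₀=1 and mₖ₊₁ = dₖaₖ − mₖ, dₖ₊₁ = (n − mₖ₊₁²)/dₖ, aₖ₊₁ = ⌊(a₀+mₖ₊₁)/dₖ₊₁⌋:
  k=1: m=47, d=42, a=2
  k=2: m=37, d=21, a=4
  k=3: m=47, d=2, a=47
  k=4: m=47, d=21, a=4
  k=5: m=37, d=42, a=2
  k=6: m=47, d=1, a=94
d=1 and a=2a₀=94 at k=6, so the next step gives (m, d) = (47, 42) again — its k=1 value — and the period has length 6.

[47; 2, 4, 47, 4, 2, 94]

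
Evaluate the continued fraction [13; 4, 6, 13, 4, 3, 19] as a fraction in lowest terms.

1112554/84029

Using pₖ = aₖpₖ₋₁ + pₖ₋₂ and qₖ = aₖqₖ₋₁ + qₖ₋₂:
  k=0: a=13, p=13, q=1
  k=1: a=4, p=53, q=4
  k=2: a=6, p=331, q=25
  k=3: a=13, p=4356, q=329
  k=4: a=4, p=17755, q=1341
  k=5: a=3, p=57621, q=4352
  k=6: a=19, p=1112554, q=84029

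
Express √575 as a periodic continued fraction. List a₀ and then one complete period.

[23; 1, 46]

a₀ = ⌊√575⌋ = 23.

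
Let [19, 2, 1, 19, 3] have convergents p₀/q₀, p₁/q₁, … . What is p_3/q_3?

Using pₖ = aₖpₖ₋₁ + pₖ₋₂, qₖ = aₖqₖ₋₁ + qₖ₋₂ (with p₋₁=1, p₋₂=0, q₋₁=0, q₋₂=1):
  k=0: a=19, p=19, q=1
  k=1: a=2, p=39, q=2
  k=2: a=1, p=58, q=3
  k=3: a=19, p=1141, q=59

1141/59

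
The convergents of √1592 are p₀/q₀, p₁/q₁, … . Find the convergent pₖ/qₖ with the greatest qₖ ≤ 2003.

√1592 = [39; 1, 8, 1, 78, …] (period length 4).
Convergents:
  p_0/q_0 = 39/1
  p_1/q_1 = 40/1
  p_2/q_2 = 359/9
  p_3/q_3 = 399/10
  p_4/q_4 = 31481/789
  p_5/q_5 = 31880/799
  p_6/q_6 = 286521/7181
q_5 = 799 ≤ 2003 < 7181 = q_6, so the answer is 31880/799.

31880/799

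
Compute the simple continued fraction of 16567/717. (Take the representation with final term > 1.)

16567 = 23·717 + 76
717 = 9·76 + 33
76 = 2·33 + 10
33 = 3·10 + 3
10 = 3·3 + 1
3 = 3·1 + 0  (stop)
So 16567/717 = [23; 9, 2, 3, 3, 3].

[23; 9, 2, 3, 3, 3]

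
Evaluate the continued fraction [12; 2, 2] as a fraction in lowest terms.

Using pₖ = aₖpₖ₋₁ + pₖ₋₂ and qₖ = aₖqₖ₋₁ + qₖ₋₂:
  k=0: a=12, p=12, q=1
  k=1: a=2, p=25, q=2
  k=2: a=2, p=62, q=5

62/5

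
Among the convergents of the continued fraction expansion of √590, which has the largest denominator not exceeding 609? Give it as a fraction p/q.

√590 = [24; 3, 2, 4, 2, 3, 48, …] (period length 6).
Convergents:
  p_0/q_0 = 24/1
  p_1/q_1 = 73/3
  p_2/q_2 = 170/7
  p_3/q_3 = 753/31
  p_4/q_4 = 1676/69
  p_5/q_5 = 5781/238
  p_6/q_6 = 279164/11493
q_5 = 238 ≤ 609 < 11493 = q_6, so the answer is 5781/238.

5781/238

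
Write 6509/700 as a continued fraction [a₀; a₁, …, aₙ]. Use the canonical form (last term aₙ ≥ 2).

[9; 3, 2, 1, 6, 3, 3]

6509 = 9·700 + 209
700 = 3·209 + 73
209 = 2·73 + 63
73 = 1·63 + 10
63 = 6·10 + 3
10 = 3·3 + 1
3 = 3·1 + 0  (stop)
So 6509/700 = [9; 3, 2, 1, 6, 3, 3].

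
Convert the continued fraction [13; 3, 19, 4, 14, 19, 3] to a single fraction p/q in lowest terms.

2597414/194889

Using pₖ = aₖpₖ₋₁ + pₖ₋₂ and qₖ = aₖqₖ₋₁ + qₖ₋₂:
  k=0: a=13, p=13, q=1
  k=1: a=3, p=40, q=3
  k=2: a=19, p=773, q=58
  k=3: a=4, p=3132, q=235
  k=4: a=14, p=44621, q=3348
  k=5: a=19, p=850931, q=63847
  k=6: a=3, p=2597414, q=194889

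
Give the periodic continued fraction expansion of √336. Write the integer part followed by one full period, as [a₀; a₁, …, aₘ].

a₀ = ⌊√336⌋ = 18.
With m₀=0, d₀=1 and mₖ₊₁ = dₖaₖ − mₖ, dₖ₊₁ = (n − mₖ₊₁²)/dₖ, aₖ₊₁ = ⌊(a₀+mₖ₊₁)/dₖ₊₁⌋:
  k=1: m=18, d=12, a=3
  k=2: m=18, d=1, a=36
d=1 and a=2a₀=36 at k=2, so the next step gives (m, d) = (18, 12) again — its k=1 value — and the period has length 2.

[18; 3, 36]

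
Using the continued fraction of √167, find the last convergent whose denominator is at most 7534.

56447/4368

√167 = [12; 1, 11, 1, 24, …] (period length 4).
Convergents:
  p_0/q_0 = 12/1
  p_1/q_1 = 13/1
  p_2/q_2 = 155/12
  p_3/q_3 = 168/13
  p_4/q_4 = 4187/324
  p_5/q_5 = 4355/337
  p_6/q_6 = 52092/4031
  p_7/q_7 = 56447/4368
  p_8/q_8 = 1406820/108863
q_7 = 4368 ≤ 7534 < 108863 = q_8, so the answer is 56447/4368.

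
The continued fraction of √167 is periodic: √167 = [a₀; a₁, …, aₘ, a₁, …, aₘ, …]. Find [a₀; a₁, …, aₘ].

[12; 1, 11, 1, 24]

a₀ = ⌊√167⌋ = 12.
With m₀=0, d₀=1 and mₖ₊₁ = dₖaₖ − mₖ, dₖ₊₁ = (n − mₖ₊₁²)/dₖ, aₖ₊₁ = ⌊(a₀+mₖ₊₁)/dₖ₊₁⌋:
  k=1: m=12, d=23, a=1
  k=2: m=11, d=2, a=11
  k=3: m=11, d=23, a=1
  k=4: m=12, d=1, a=24
d=1 and a=2a₀=24 at k=4, so the next step gives (m, d) = (12, 23) again — its k=1 value — and the period has length 4.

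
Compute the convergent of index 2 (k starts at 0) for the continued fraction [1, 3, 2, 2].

Using pₖ = aₖpₖ₋₁ + pₖ₋₂, qₖ = aₖqₖ₋₁ + qₖ₋₂ (with p₋₁=1, p₋₂=0, q₋₁=0, q₋₂=1):
  k=0: a=1, p=1, q=1
  k=1: a=3, p=4, q=3
  k=2: a=2, p=9, q=7

9/7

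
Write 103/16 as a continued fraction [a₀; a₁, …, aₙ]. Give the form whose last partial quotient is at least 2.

103 = 6*16 + 7
16 = 2*7 + 2
7 = 3*2 + 1
2 = 2*1 + 0  (stop)
So 103/16 = [6; 2, 3, 2].

[6; 2, 3, 2]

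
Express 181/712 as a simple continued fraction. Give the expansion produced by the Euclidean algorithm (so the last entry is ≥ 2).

[0; 3, 1, 14, 12]

181 = 0×712 + 181
712 = 3×181 + 169
181 = 1×169 + 12
169 = 14×12 + 1
12 = 12×1 + 0  (stop)
So 181/712 = [0; 3, 1, 14, 12].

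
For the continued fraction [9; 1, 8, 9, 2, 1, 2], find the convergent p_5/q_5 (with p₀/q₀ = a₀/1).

Using pₖ = aₖpₖ₋₁ + pₖ₋₂, qₖ = aₖqₖ₋₁ + qₖ₋₂ (with p₋₁=1, p₋₂=0, q₋₁=0, q₋₂=1):
  k=0: a=9, p=9, q=1
  k=1: a=1, p=10, q=1
  k=2: a=8, p=89, q=9
  k=3: a=9, p=811, q=82
  k=4: a=2, p=1711, q=173
  k=5: a=1, p=2522, q=255

2522/255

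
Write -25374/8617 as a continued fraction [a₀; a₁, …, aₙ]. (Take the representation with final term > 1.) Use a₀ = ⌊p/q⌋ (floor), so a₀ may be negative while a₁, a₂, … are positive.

[-3; 18, 15, 2, 1, 1, 2, 2]

-25374 = -3×8617 + 477
8617 = 18×477 + 31
477 = 15×31 + 12
31 = 2×12 + 7
12 = 1×7 + 5
7 = 1×5 + 2
5 = 2×2 + 1
2 = 2×1 + 0  (stop)
So -25374/8617 = [-3; 18, 15, 2, 1, 1, 2, 2].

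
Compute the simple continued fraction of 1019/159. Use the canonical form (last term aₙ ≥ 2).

[6; 2, 2, 4, 7]

1019 = 6×159 + 65
159 = 2×65 + 29
65 = 2×29 + 7
29 = 4×7 + 1
7 = 7×1 + 0  (stop)
So 1019/159 = [6; 2, 2, 4, 7].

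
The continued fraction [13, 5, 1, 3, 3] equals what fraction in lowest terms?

988/75

Fold from the inside: start with 3/1.
  3 + 1/3 = 10/3
  1 + 3/10 = 13/10
  5 + 10/13 = 75/13
  13 + 13/75 = 988/75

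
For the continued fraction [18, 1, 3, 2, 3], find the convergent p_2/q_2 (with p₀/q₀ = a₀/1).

75/4

Using pₖ = aₖpₖ₋₁ + pₖ₋₂, qₖ = aₖqₖ₋₁ + qₖ₋₂ (with p₋₁=1, p₋₂=0, q₋₁=0, q₋₂=1):
  k=0: a=18, p=18, q=1
  k=1: a=1, p=19, q=1
  k=2: a=3, p=75, q=4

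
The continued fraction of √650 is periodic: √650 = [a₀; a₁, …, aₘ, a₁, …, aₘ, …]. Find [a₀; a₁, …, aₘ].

[25; 2, 50]

a₀ = ⌊√650⌋ = 25.
With m₀=0, d₀=1 and mₖ₊₁ = dₖaₖ − mₖ, dₖ₊₁ = (n − mₖ₊₁²)/dₖ, aₖ₊₁ = ⌊(a₀+mₖ₊₁)/dₖ₊₁⌋:
  k=1: m=25, d=25, a=2
  k=2: m=25, d=1, a=50
d=1 and a=2a₀=50 at k=2, so the next step gives (m, d) = (25, 25) again — its k=1 value — and the period has length 2.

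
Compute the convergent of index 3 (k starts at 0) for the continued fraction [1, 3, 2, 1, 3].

13/10

Using pₖ = aₖpₖ₋₁ + pₖ₋₂, qₖ = aₖqₖ₋₁ + qₖ₋₂ (with p₋₁=1, p₋₂=0, q₋₁=0, q₋₂=1):
  k=0: a=1, p=1, q=1
  k=1: a=3, p=4, q=3
  k=2: a=2, p=9, q=7
  k=3: a=1, p=13, q=10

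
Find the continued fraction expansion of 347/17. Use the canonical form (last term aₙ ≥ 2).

347 = 20·17 + 7
17 = 2·7 + 3
7 = 2·3 + 1
3 = 3·1 + 0  (stop)
So 347/17 = [20; 2, 2, 3].

[20; 2, 2, 3]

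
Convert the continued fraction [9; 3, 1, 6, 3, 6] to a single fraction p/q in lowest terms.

Using pₖ = aₖpₖ₋₁ + pₖ₋₂ and qₖ = aₖqₖ₋₁ + qₖ₋₂:
  k=0: a=9, p=9, q=1
  k=1: a=3, p=28, q=3
  k=2: a=1, p=37, q=4
  k=3: a=6, p=250, q=27
  k=4: a=3, p=787, q=85
  k=5: a=6, p=4972, q=537

4972/537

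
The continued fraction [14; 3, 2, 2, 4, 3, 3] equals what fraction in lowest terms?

Using pₖ = aₖpₖ₋₁ + pₖ₋₂ and qₖ = aₖqₖ₋₁ + qₖ₋₂:
  k=0: a=14, p=14, q=1
  k=1: a=3, p=43, q=3
  k=2: a=2, p=100, q=7
  k=3: a=2, p=243, q=17
  k=4: a=4, p=1072, q=75
  k=5: a=3, p=3459, q=242
  k=6: a=3, p=11449, q=801

11449/801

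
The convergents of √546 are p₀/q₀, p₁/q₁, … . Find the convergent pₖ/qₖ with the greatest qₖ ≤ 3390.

65707/2812

√546 = [23; 2, 1, 2, 1, 2, 46, …] (period length 6).
Convergents:
  p_0/q_0 = 23/1
  p_1/q_1 = 47/2
  p_2/q_2 = 70/3
  p_3/q_3 = 187/8
  p_4/q_4 = 257/11
  p_5/q_5 = 701/30
  p_6/q_6 = 32503/1391
  p_7/q_7 = 65707/2812
  p_8/q_8 = 98210/4203
q_7 = 2812 ≤ 3390 < 4203 = q_8, so the answer is 65707/2812.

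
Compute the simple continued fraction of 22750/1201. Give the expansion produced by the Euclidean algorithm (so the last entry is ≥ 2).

[18; 1, 16, 2, 2, 6, 2]

22750 = 18×1201 + 1132
1201 = 1×1132 + 69
1132 = 16×69 + 28
69 = 2×28 + 13
28 = 2×13 + 2
13 = 6×2 + 1
2 = 2×1 + 0  (stop)
So 22750/1201 = [18; 1, 16, 2, 2, 6, 2].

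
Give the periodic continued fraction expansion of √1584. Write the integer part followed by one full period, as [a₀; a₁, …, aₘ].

a₀ = ⌊√1584⌋ = 39.
With m₀=0, d₀=1 and mₖ₊₁ = dₖaₖ − mₖ, dₖ₊₁ = (n − mₖ₊₁²)/dₖ, aₖ₊₁ = ⌊(a₀+mₖ₊₁)/dₖ₊₁⌋:
  k=1: m=39, d=63, a=1
  k=2: m=24, d=16, a=3
  k=3: m=24, d=63, a=1
  k=4: m=39, d=1, a=78
d=1 and a=2a₀=78 at k=4, so the next step gives (m, d) = (39, 63) again — its k=1 value — and the period has length 4.

[39; 1, 3, 1, 78]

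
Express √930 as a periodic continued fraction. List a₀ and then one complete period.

a₀ = ⌊√930⌋ = 30.
With m₀=0, d₀=1 and mₖ₊₁ = dₖaₖ − mₖ, dₖ₊₁ = (n − mₖ₊₁²)/dₖ, aₖ₊₁ = ⌊(a₀+mₖ₊₁)/dₖ₊₁⌋:
  k=1: m=30, d=30, a=2
  k=2: m=30, d=1, a=60
d=1 and a=2a₀=60 at k=2, so the next step gives (m, d) = (30, 30) again — its k=1 value — and the period has length 2.

[30; 2, 60]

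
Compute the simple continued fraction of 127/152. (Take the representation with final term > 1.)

127 = 0*152 + 127
152 = 1*127 + 25
127 = 5*25 + 2
25 = 12*2 + 1
2 = 2*1 + 0  (stop)
So 127/152 = [0; 1, 5, 12, 2].

[0; 1, 5, 12, 2]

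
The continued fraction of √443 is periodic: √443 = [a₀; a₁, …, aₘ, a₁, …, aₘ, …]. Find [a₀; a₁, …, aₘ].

a₀ = ⌊√443⌋ = 21.
With m₀=0, d₀=1 and mₖ₊₁ = dₖaₖ − mₖ, dₖ₊₁ = (n − mₖ₊₁²)/dₖ, aₖ₊₁ = ⌊(a₀+mₖ₊₁)/dₖ₊₁⌋:
  k=1: m=21, d=2, a=21
  k=2: m=21, d=1, a=42
d=1 and a=2a₀=42 at k=2, so the next step gives (m, d) = (21, 2) again — its k=1 value — and the period has length 2.

[21; 21, 42]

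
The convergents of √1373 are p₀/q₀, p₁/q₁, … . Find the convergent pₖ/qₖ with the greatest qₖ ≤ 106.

√1373 = [37; 18, 1, 1, 18, 74, …] (period length 5).
Convergents:
  p_0/q_0 = 37/1
  p_1/q_1 = 667/18
  p_2/q_2 = 704/19
  p_3/q_3 = 1371/37
  p_4/q_4 = 25382/685
q_3 = 37 ≤ 106 < 685 = q_4, so the answer is 1371/37.

1371/37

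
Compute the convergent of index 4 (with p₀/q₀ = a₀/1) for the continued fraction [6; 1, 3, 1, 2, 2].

Using pₖ = aₖpₖ₋₁ + pₖ₋₂, qₖ = aₖqₖ₋₁ + qₖ₋₂ (with p₋₁=1, p₋₂=0, q₋₁=0, q₋₂=1):
  k=0: a=6, p=6, q=1
  k=1: a=1, p=7, q=1
  k=2: a=3, p=27, q=4
  k=3: a=1, p=34, q=5
  k=4: a=2, p=95, q=14

95/14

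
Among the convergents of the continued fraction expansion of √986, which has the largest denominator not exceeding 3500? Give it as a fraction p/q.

49299/1570

√986 = [31; 2, 2, 62, …] (period length 3).
Convergents:
  p_0/q_0 = 31/1
  p_1/q_1 = 63/2
  p_2/q_2 = 157/5
  p_3/q_3 = 9797/312
  p_4/q_4 = 19751/629
  p_5/q_5 = 49299/1570
  p_6/q_6 = 3076289/97969
q_5 = 1570 ≤ 3500 < 97969 = q_6, so the answer is 49299/1570.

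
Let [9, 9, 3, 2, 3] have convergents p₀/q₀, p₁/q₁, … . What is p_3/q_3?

592/65

Using pₖ = aₖpₖ₋₁ + pₖ₋₂, qₖ = aₖqₖ₋₁ + qₖ₋₂ (with p₋₁=1, p₋₂=0, q₋₁=0, q₋₂=1):
  k=0: a=9, p=9, q=1
  k=1: a=9, p=82, q=9
  k=2: a=3, p=255, q=28
  k=3: a=2, p=592, q=65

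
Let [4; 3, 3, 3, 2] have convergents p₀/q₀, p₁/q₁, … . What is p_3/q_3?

Using pₖ = aₖpₖ₋₁ + pₖ₋₂, qₖ = aₖqₖ₋₁ + qₖ₋₂ (with p₋₁=1, p₋₂=0, q₋₁=0, q₋₂=1):
  k=0: a=4, p=4, q=1
  k=1: a=3, p=13, q=3
  k=2: a=3, p=43, q=10
  k=3: a=3, p=142, q=33

142/33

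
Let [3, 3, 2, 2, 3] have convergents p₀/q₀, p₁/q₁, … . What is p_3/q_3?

56/17

Using pₖ = aₖpₖ₋₁ + pₖ₋₂, qₖ = aₖqₖ₋₁ + qₖ₋₂ (with p₋₁=1, p₋₂=0, q₋₁=0, q₋₂=1):
  k=0: a=3, p=3, q=1
  k=1: a=3, p=10, q=3
  k=2: a=2, p=23, q=7
  k=3: a=2, p=56, q=17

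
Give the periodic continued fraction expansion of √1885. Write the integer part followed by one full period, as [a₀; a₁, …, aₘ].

[43; 2, 2, 2, 86]

a₀ = ⌊√1885⌋ = 43.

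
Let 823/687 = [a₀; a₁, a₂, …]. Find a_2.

823 = 1·687 + 136   →  a_0 = 1
687 = 5·136 + 7   →  a_1 = 5
136 = 19·7 + 3   →  a_2 = 19

19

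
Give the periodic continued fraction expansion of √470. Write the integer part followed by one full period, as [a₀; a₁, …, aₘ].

a₀ = ⌊√470⌋ = 21.
With m₀=0, d₀=1 and mₖ₊₁ = dₖaₖ − mₖ, dₖ₊₁ = (n − mₖ₊₁²)/dₖ, aₖ₊₁ = ⌊(a₀+mₖ₊₁)/dₖ₊₁⌋:
  k=1: m=21, d=29, a=1
  k=2: m=8, d=14, a=2
  k=3: m=20, d=5, a=8
  k=4: m=20, d=14, a=2
  k=5: m=8, d=29, a=1
  k=6: m=21, d=1, a=42
d=1 and a=2a₀=42 at k=6, so the next step gives (m, d) = (21, 29) again — its k=1 value — and the period has length 6.

[21; 1, 2, 8, 2, 1, 42]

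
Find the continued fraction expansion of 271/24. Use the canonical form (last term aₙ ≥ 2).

271 = 11*24 + 7
24 = 3*7 + 3
7 = 2*3 + 1
3 = 3*1 + 0  (stop)
So 271/24 = [11; 3, 2, 3].

[11; 3, 2, 3]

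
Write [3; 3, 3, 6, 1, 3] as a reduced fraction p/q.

Fold from the inside: start with 3/1.
  1 + 1/3 = 4/3
  6 + 3/4 = 27/4
  3 + 4/27 = 85/27
  3 + 27/85 = 282/85
  3 + 85/282 = 931/282

931/282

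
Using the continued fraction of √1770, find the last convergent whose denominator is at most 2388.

√1770 = [42; 14, 84, …] (period length 2).
Convergents:
  p_0/q_0 = 42/1
  p_1/q_1 = 589/14
  p_2/q_2 = 49518/1177
  p_3/q_3 = 693841/16492
q_2 = 1177 ≤ 2388 < 16492 = q_3, so the answer is 49518/1177.

49518/1177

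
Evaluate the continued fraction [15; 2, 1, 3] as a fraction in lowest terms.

Using pₖ = aₖpₖ₋₁ + pₖ₋₂ and qₖ = aₖqₖ₋₁ + qₖ₋₂:
  k=0: a=15, p=15, q=1
  k=1: a=2, p=31, q=2
  k=2: a=1, p=46, q=3
  k=3: a=3, p=169, q=11

169/11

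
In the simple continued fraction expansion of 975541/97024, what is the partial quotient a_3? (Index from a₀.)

3

975541 = 10·97024 + 5301   →  a_0 = 10
97024 = 18·5301 + 1606   →  a_1 = 18
5301 = 3·1606 + 483   →  a_2 = 3
1606 = 3·483 + 157   →  a_3 = 3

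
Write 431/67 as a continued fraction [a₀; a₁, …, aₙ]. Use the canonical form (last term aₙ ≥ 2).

431 = 6·67 + 29
67 = 2·29 + 9
29 = 3·9 + 2
9 = 4·2 + 1
2 = 2·1 + 0  (stop)
So 431/67 = [6; 2, 3, 4, 2].

[6; 2, 3, 4, 2]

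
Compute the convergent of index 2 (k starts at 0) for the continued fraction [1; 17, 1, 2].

19/18

Using pₖ = aₖpₖ₋₁ + pₖ₋₂, qₖ = aₖqₖ₋₁ + qₖ₋₂ (with p₋₁=1, p₋₂=0, q₋₁=0, q₋₂=1):
  k=0: a=1, p=1, q=1
  k=1: a=17, p=18, q=17
  k=2: a=1, p=19, q=18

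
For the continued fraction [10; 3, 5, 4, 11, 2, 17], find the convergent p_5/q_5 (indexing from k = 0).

Using pₖ = aₖpₖ₋₁ + pₖ₋₂, qₖ = aₖqₖ₋₁ + qₖ₋₂ (with p₋₁=1, p₋₂=0, q₋₁=0, q₋₂=1):
  k=0: a=10, p=10, q=1
  k=1: a=3, p=31, q=3
  k=2: a=5, p=165, q=16
  k=3: a=4, p=691, q=67
  k=4: a=11, p=7766, q=753
  k=5: a=2, p=16223, q=1573

16223/1573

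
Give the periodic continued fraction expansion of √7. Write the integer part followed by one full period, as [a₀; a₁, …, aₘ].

a₀ = ⌊√7⌋ = 2.
With m₀=0, d₀=1 and mₖ₊₁ = dₖaₖ − mₖ, dₖ₊₁ = (n − mₖ₊₁²)/dₖ, aₖ₊₁ = ⌊(a₀+mₖ₊₁)/dₖ₊₁⌋:
  k=1: m=2, d=3, a=1
  k=2: m=1, d=2, a=1
  k=3: m=1, d=3, a=1
  k=4: m=2, d=1, a=4
d=1 and a=2a₀=4 at k=4, so the next step gives (m, d) = (2, 3) again — its k=1 value — and the period has length 4.

[2; 1, 1, 1, 4]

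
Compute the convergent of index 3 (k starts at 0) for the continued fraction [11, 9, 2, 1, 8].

311/28

Using pₖ = aₖpₖ₋₁ + pₖ₋₂, qₖ = aₖqₖ₋₁ + qₖ₋₂ (with p₋₁=1, p₋₂=0, q₋₁=0, q₋₂=1):
  k=0: a=11, p=11, q=1
  k=1: a=9, p=100, q=9
  k=2: a=2, p=211, q=19
  k=3: a=1, p=311, q=28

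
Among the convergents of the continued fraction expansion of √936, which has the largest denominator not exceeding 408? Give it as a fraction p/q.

5201/170

√936 = [30; 1, 1, 2, 6, 2, 1, 1, 60, …] (period length 8).
Convergents:
  p_0/q_0 = 30/1
  p_1/q_1 = 31/1
  p_2/q_2 = 61/2
  p_3/q_3 = 153/5
  p_4/q_4 = 979/32
  p_5/q_5 = 2111/69
  p_6/q_6 = 3090/101
  p_7/q_7 = 5201/170
  p_8/q_8 = 315150/10301
q_7 = 170 ≤ 408 < 10301 = q_8, so the answer is 5201/170.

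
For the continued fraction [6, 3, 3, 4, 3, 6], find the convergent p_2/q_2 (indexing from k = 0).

63/10

Using pₖ = aₖpₖ₋₁ + pₖ₋₂, qₖ = aₖqₖ₋₁ + qₖ₋₂ (with p₋₁=1, p₋₂=0, q₋₁=0, q₋₂=1):
  k=0: a=6, p=6, q=1
  k=1: a=3, p=19, q=3
  k=2: a=3, p=63, q=10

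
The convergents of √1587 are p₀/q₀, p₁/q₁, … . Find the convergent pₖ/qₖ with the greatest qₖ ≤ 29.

239/6

√1587 = [39; 1, 5, 7, 13, 7, 5, 1, 78, …] (period length 8).
Convergents:
  p_0/q_0 = 39/1
  p_1/q_1 = 40/1
  p_2/q_2 = 239/6
  p_3/q_3 = 1713/43
q_2 = 6 ≤ 29 < 43 = q_3, so the answer is 239/6.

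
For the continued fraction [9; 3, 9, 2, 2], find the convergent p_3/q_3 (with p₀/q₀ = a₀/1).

Using pₖ = aₖpₖ₋₁ + pₖ₋₂, qₖ = aₖqₖ₋₁ + qₖ₋₂ (with p₋₁=1, p₋₂=0, q₋₁=0, q₋₂=1):
  k=0: a=9, p=9, q=1
  k=1: a=3, p=28, q=3
  k=2: a=9, p=261, q=28
  k=3: a=2, p=550, q=59

550/59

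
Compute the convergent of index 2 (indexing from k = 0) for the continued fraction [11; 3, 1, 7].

45/4

Using pₖ = aₖpₖ₋₁ + pₖ₋₂, qₖ = aₖqₖ₋₁ + qₖ₋₂ (with p₋₁=1, p₋₂=0, q₋₁=0, q₋₂=1):
  k=0: a=11, p=11, q=1
  k=1: a=3, p=34, q=3
  k=2: a=1, p=45, q=4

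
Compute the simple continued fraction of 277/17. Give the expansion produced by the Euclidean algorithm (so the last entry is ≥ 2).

277 = 16·17 + 5
17 = 3·5 + 2
5 = 2·2 + 1
2 = 2·1 + 0  (stop)
So 277/17 = [16; 3, 2, 2].

[16; 3, 2, 2]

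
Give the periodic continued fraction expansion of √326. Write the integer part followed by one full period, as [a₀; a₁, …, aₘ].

a₀ = ⌊√326⌋ = 18.

[18; 18, 36]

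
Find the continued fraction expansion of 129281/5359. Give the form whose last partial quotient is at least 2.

129281 = 24*5359 + 665
5359 = 8*665 + 39
665 = 17*39 + 2
39 = 19*2 + 1
2 = 2*1 + 0  (stop)
So 129281/5359 = [24; 8, 17, 19, 2].

[24; 8, 17, 19, 2]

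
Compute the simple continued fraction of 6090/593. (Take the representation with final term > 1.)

[10; 3, 1, 2, 2, 2, 9]

6090 = 10*593 + 160
593 = 3*160 + 113
160 = 1*113 + 47
113 = 2*47 + 19
47 = 2*19 + 9
19 = 2*9 + 1
9 = 9*1 + 0  (stop)
So 6090/593 = [10; 3, 1, 2, 2, 2, 9].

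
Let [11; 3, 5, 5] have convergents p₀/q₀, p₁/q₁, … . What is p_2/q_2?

181/16

Using pₖ = aₖpₖ₋₁ + pₖ₋₂, qₖ = aₖqₖ₋₁ + qₖ₋₂ (with p₋₁=1, p₋₂=0, q₋₁=0, q₋₂=1):
  k=0: a=11, p=11, q=1
  k=1: a=3, p=34, q=3
  k=2: a=5, p=181, q=16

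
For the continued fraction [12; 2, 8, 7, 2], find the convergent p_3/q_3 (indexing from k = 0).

Using pₖ = aₖpₖ₋₁ + pₖ₋₂, qₖ = aₖqₖ₋₁ + qₖ₋₂ (with p₋₁=1, p₋₂=0, q₋₁=0, q₋₂=1):
  k=0: a=12, p=12, q=1
  k=1: a=2, p=25, q=2
  k=2: a=8, p=212, q=17
  k=3: a=7, p=1509, q=121

1509/121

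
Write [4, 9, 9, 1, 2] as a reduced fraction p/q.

Using pₖ = aₖpₖ₋₁ + pₖ₋₂ and qₖ = aₖqₖ₋₁ + qₖ₋₂:
  k=0: a=4, p=4, q=1
  k=1: a=9, p=37, q=9
  k=2: a=9, p=337, q=82
  k=3: a=1, p=374, q=91
  k=4: a=2, p=1085, q=264

1085/264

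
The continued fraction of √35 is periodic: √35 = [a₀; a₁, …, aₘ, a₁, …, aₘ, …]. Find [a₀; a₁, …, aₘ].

[5; 1, 10]

a₀ = ⌊√35⌋ = 5.
With m₀=0, d₀=1 and mₖ₊₁ = dₖaₖ − mₖ, dₖ₊₁ = (n − mₖ₊₁²)/dₖ, aₖ₊₁ = ⌊(a₀+mₖ₊₁)/dₖ₊₁⌋:
  k=1: m=5, d=10, a=1
  k=2: m=5, d=1, a=10
d=1 and a=2a₀=10 at k=2, so the next step gives (m, d) = (5, 10) again — its k=1 value — and the period has length 2.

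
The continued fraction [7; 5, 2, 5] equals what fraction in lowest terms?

431/60

Using pₖ = aₖpₖ₋₁ + pₖ₋₂ and qₖ = aₖqₖ₋₁ + qₖ₋₂:
  k=0: a=7, p=7, q=1
  k=1: a=5, p=36, q=5
  k=2: a=2, p=79, q=11
  k=3: a=5, p=431, q=60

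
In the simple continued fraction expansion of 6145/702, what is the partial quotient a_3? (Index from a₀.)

17

6145 = 8·702 + 529   →  a_0 = 8
702 = 1·529 + 173   →  a_1 = 1
529 = 3·173 + 10   →  a_2 = 3
173 = 17·10 + 3   →  a_3 = 17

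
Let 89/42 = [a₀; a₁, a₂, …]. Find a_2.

89 = 2·42 + 5   →  a_0 = 2
42 = 8·5 + 2   →  a_1 = 8
5 = 2·2 + 1   →  a_2 = 2

2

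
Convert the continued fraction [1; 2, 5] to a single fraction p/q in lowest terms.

16/11

Using pₖ = aₖpₖ₋₁ + pₖ₋₂ and qₖ = aₖqₖ₋₁ + qₖ₋₂:
  k=0: a=1, p=1, q=1
  k=1: a=2, p=3, q=2
  k=2: a=5, p=16, q=11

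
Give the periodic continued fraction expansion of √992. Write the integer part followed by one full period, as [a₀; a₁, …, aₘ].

a₀ = ⌊√992⌋ = 31.
With m₀=0, d₀=1 and mₖ₊₁ = dₖaₖ − mₖ, dₖ₊₁ = (n − mₖ₊₁²)/dₖ, aₖ₊₁ = ⌊(a₀+mₖ₊₁)/dₖ₊₁⌋:
  k=1: m=31, d=31, a=2
  k=2: m=31, d=1, a=62
d=1 and a=2a₀=62 at k=2, so the next step gives (m, d) = (31, 31) again — its k=1 value — and the period has length 2.

[31; 2, 62]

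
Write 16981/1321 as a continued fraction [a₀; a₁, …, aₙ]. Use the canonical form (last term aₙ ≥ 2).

[12; 1, 5, 1, 7, 2, 1, 7]

16981 = 12*1321 + 1129
1321 = 1*1129 + 192
1129 = 5*192 + 169
192 = 1*169 + 23
169 = 7*23 + 8
23 = 2*8 + 7
8 = 1*7 + 1
7 = 7*1 + 0  (stop)
So 16981/1321 = [12; 1, 5, 1, 7, 2, 1, 7].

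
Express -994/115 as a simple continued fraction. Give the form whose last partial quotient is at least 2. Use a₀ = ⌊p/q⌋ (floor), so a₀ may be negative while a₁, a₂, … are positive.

[-9; 2, 1, 4, 8]

-994 = -9*115 + 41
115 = 2*41 + 33
41 = 1*33 + 8
33 = 4*8 + 1
8 = 8*1 + 0  (stop)
So -994/115 = [-9; 2, 1, 4, 8].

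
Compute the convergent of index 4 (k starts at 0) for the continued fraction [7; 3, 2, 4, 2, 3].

Using pₖ = aₖpₖ₋₁ + pₖ₋₂, qₖ = aₖqₖ₋₁ + qₖ₋₂ (with p₋₁=1, p₋₂=0, q₋₁=0, q₋₂=1):
  k=0: a=7, p=7, q=1
  k=1: a=3, p=22, q=3
  k=2: a=2, p=51, q=7
  k=3: a=4, p=226, q=31
  k=4: a=2, p=503, q=69

503/69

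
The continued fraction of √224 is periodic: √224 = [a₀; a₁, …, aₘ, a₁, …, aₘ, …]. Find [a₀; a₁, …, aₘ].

a₀ = ⌊√224⌋ = 14.
With m₀=0, d₀=1 and mₖ₊₁ = dₖaₖ − mₖ, dₖ₊₁ = (n − mₖ₊₁²)/dₖ, aₖ₊₁ = ⌊(a₀+mₖ₊₁)/dₖ₊₁⌋:
  k=1: m=14, d=28, a=1
  k=2: m=14, d=1, a=28
d=1 and a=2a₀=28 at k=2, so the next step gives (m, d) = (14, 28) again — its k=1 value — and the period has length 2.

[14; 1, 28]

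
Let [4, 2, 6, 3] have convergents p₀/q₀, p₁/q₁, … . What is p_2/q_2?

Using pₖ = aₖpₖ₋₁ + pₖ₋₂, qₖ = aₖqₖ₋₁ + qₖ₋₂ (with p₋₁=1, p₋₂=0, q₋₁=0, q₋₂=1):
  k=0: a=4, p=4, q=1
  k=1: a=2, p=9, q=2
  k=2: a=6, p=58, q=13

58/13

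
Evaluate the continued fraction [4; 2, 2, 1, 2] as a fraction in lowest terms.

84/19

Using pₖ = aₖpₖ₋₁ + pₖ₋₂ and qₖ = aₖqₖ₋₁ + qₖ₋₂:
  k=0: a=4, p=4, q=1
  k=1: a=2, p=9, q=2
  k=2: a=2, p=22, q=5
  k=3: a=1, p=31, q=7
  k=4: a=2, p=84, q=19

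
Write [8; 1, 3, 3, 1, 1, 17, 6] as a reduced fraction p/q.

27983/3192

Fold from the inside: start with 6/1.
  17 + 1/6 = 103/6
  1 + 6/103 = 109/103
  1 + 103/109 = 212/109
  3 + 109/212 = 745/212
  3 + 212/745 = 2447/745
  1 + 745/2447 = 3192/2447
  8 + 2447/3192 = 27983/3192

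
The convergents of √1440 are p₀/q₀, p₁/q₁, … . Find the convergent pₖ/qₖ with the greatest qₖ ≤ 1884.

54758/1443

√1440 = [37; 1, 17, 1, 74, …] (period length 4).
Convergents:
  p_0/q_0 = 37/1
  p_1/q_1 = 38/1
  p_2/q_2 = 683/18
  p_3/q_3 = 721/19
  p_4/q_4 = 54037/1424
  p_5/q_5 = 54758/1443
  p_6/q_6 = 984923/25955
q_5 = 1443 ≤ 1884 < 25955 = q_6, so the answer is 54758/1443.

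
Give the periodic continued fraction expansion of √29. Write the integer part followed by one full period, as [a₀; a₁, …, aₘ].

[5; 2, 1, 1, 2, 10]

a₀ = ⌊√29⌋ = 5.
With m₀=0, d₀=1 and mₖ₊₁ = dₖaₖ − mₖ, dₖ₊₁ = (n − mₖ₊₁²)/dₖ, aₖ₊₁ = ⌊(a₀+mₖ₊₁)/dₖ₊₁⌋:
  k=1: m=5, d=4, a=2
  k=2: m=3, d=5, a=1
  k=3: m=2, d=5, a=1
  k=4: m=3, d=4, a=2
  k=5: m=5, d=1, a=10
d=1 and a=2a₀=10 at k=5, so the next step gives (m, d) = (5, 4) again — its k=1 value — and the period has length 5.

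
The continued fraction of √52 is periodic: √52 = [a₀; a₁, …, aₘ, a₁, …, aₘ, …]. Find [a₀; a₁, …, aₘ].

[7; 4, 1, 2, 1, 4, 14]

a₀ = ⌊√52⌋ = 7.
With m₀=0, d₀=1 and mₖ₊₁ = dₖaₖ − mₖ, dₖ₊₁ = (n − mₖ₊₁²)/dₖ, aₖ₊₁ = ⌊(a₀+mₖ₊₁)/dₖ₊₁⌋:
  k=1: m=7, d=3, a=4
  k=2: m=5, d=9, a=1
  k=3: m=4, d=4, a=2
  k=4: m=4, d=9, a=1
  k=5: m=5, d=3, a=4
  k=6: m=7, d=1, a=14
d=1 and a=2a₀=14 at k=6, so the next step gives (m, d) = (7, 3) again — its k=1 value — and the period has length 6.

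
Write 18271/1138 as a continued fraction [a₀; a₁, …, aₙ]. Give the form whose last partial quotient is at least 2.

[16; 18, 15, 1, 3]

18271 = 16·1138 + 63
1138 = 18·63 + 4
63 = 15·4 + 3
4 = 1·3 + 1
3 = 3·1 + 0  (stop)
So 18271/1138 = [16; 18, 15, 1, 3].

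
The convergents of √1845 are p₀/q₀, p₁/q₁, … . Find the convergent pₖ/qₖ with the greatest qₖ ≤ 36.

√1845 = [42; 1, 20, 2, 20, 1, 84, …] (period length 6).
Convergents:
  p_0/q_0 = 42/1
  p_1/q_1 = 43/1
  p_2/q_2 = 902/21
  p_3/q_3 = 1847/43
q_2 = 21 ≤ 36 < 43 = q_3, so the answer is 902/21.

902/21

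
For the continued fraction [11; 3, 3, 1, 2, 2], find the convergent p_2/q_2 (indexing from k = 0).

Using pₖ = aₖpₖ₋₁ + pₖ₋₂, qₖ = aₖqₖ₋₁ + qₖ₋₂ (with p₋₁=1, p₋₂=0, q₋₁=0, q₋₂=1):
  k=0: a=11, p=11, q=1
  k=1: a=3, p=34, q=3
  k=2: a=3, p=113, q=10

113/10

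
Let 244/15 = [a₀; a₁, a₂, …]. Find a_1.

244 = 16·15 + 4   →  a_0 = 16
15 = 3·4 + 3   →  a_1 = 3

3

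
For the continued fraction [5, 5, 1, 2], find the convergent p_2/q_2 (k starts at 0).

Using pₖ = aₖpₖ₋₁ + pₖ₋₂, qₖ = aₖqₖ₋₁ + qₖ₋₂ (with p₋₁=1, p₋₂=0, q₋₁=0, q₋₂=1):
  k=0: a=5, p=5, q=1
  k=1: a=5, p=26, q=5
  k=2: a=1, p=31, q=6

31/6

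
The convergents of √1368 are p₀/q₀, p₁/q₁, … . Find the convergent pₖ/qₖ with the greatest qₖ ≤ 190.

√1368 = [36; 1, 72, …] (period length 2).
Convergents:
  p_0/q_0 = 36/1
  p_1/q_1 = 37/1
  p_2/q_2 = 2700/73
  p_3/q_3 = 2737/74
  p_4/q_4 = 199764/5401
q_3 = 74 ≤ 190 < 5401 = q_4, so the answer is 2737/74.

2737/74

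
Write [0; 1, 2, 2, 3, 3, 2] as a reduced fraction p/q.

Using pₖ = aₖpₖ₋₁ + pₖ₋₂ and qₖ = aₖqₖ₋₁ + qₖ₋₂:
  k=0: a=0, p=0, q=1
  k=1: a=1, p=1, q=1
  k=2: a=2, p=2, q=3
  k=3: a=2, p=5, q=7
  k=4: a=3, p=17, q=24
  k=5: a=3, p=56, q=79
  k=6: a=2, p=129, q=182

129/182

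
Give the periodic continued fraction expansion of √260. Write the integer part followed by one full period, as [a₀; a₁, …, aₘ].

a₀ = ⌊√260⌋ = 16.
With m₀=0, d₀=1 and mₖ₊₁ = dₖaₖ − mₖ, dₖ₊₁ = (n − mₖ₊₁²)/dₖ, aₖ₊₁ = ⌊(a₀+mₖ₊₁)/dₖ₊₁⌋:
  k=1: m=16, d=4, a=8
  k=2: m=16, d=1, a=32
d=1 and a=2a₀=32 at k=2, so the next step gives (m, d) = (16, 4) again — its k=1 value — and the period has length 2.

[16; 8, 32]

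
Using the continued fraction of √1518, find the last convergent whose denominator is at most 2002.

77962/2001

√1518 = [38; 1, 24, 1, 76, …] (period length 4).
Convergents:
  p_0/q_0 = 38/1
  p_1/q_1 = 39/1
  p_2/q_2 = 974/25
  p_3/q_3 = 1013/26
  p_4/q_4 = 77962/2001
  p_5/q_5 = 78975/2027
q_4 = 2001 ≤ 2002 < 2027 = q_5, so the answer is 77962/2001.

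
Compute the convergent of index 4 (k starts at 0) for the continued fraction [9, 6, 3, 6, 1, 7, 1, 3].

Using pₖ = aₖpₖ₋₁ + pₖ₋₂, qₖ = aₖqₖ₋₁ + qₖ₋₂ (with p₋₁=1, p₋₂=0, q₋₁=0, q₋₂=1):
  k=0: a=9, p=9, q=1
  k=1: a=6, p=55, q=6
  k=2: a=3, p=174, q=19
  k=3: a=6, p=1099, q=120
  k=4: a=1, p=1273, q=139

1273/139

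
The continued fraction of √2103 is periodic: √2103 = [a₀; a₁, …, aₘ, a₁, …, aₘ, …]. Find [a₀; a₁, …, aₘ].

a₀ = ⌊√2103⌋ = 45.
With m₀=0, d₀=1 and mₖ₊₁ = dₖaₖ − mₖ, dₖ₊₁ = (n − mₖ₊₁²)/dₖ, aₖ₊₁ = ⌊(a₀+mₖ₊₁)/dₖ₊₁⌋:
  k=1: m=45, d=78, a=1
  k=2: m=33, d=13, a=6
  k=3: m=45, d=6, a=15
  k=4: m=45, d=13, a=6
  k=5: m=33, d=78, a=1
  k=6: m=45, d=1, a=90
d=1 and a=2a₀=90 at k=6, so the next step gives (m, d) = (45, 78) again — its k=1 value — and the period has length 6.

[45; 1, 6, 15, 6, 1, 90]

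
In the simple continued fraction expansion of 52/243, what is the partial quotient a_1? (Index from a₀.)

52 = 0·243 + 52   →  a_0 = 0
243 = 4·52 + 35   →  a_1 = 4

4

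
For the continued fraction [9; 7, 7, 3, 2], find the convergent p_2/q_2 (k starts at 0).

457/50

Using pₖ = aₖpₖ₋₁ + pₖ₋₂, qₖ = aₖqₖ₋₁ + qₖ₋₂ (with p₋₁=1, p₋₂=0, q₋₁=0, q₋₂=1):
  k=0: a=9, p=9, q=1
  k=1: a=7, p=64, q=7
  k=2: a=7, p=457, q=50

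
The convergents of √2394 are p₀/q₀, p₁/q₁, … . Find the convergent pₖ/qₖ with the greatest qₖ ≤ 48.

685/14

√2394 = [48; 1, 12, 1, 96, …] (period length 4).
Convergents:
  p_0/q_0 = 48/1
  p_1/q_1 = 49/1
  p_2/q_2 = 636/13
  p_3/q_3 = 685/14
  p_4/q_4 = 66396/1357
q_3 = 14 ≤ 48 < 1357 = q_4, so the answer is 685/14.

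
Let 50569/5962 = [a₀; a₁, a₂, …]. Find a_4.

50569 = 8·5962 + 2873   →  a_0 = 8
5962 = 2·2873 + 216   →  a_1 = 2
2873 = 13·216 + 65   →  a_2 = 13
216 = 3·65 + 21   →  a_3 = 3
65 = 3·21 + 2   →  a_4 = 3

3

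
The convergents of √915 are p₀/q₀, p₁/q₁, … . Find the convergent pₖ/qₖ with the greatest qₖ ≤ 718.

7290/241

√915 = [30; 4, 60, …] (period length 2).
Convergents:
  p_0/q_0 = 30/1
  p_1/q_1 = 121/4
  p_2/q_2 = 7290/241
  p_3/q_3 = 29281/968
q_2 = 241 ≤ 718 < 968 = q_3, so the answer is 7290/241.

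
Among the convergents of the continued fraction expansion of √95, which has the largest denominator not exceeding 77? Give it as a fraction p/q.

√95 = [9; 1, 2, 1, 18, …] (period length 4).
Convergents:
  p_0/q_0 = 9/1
  p_1/q_1 = 10/1
  p_2/q_2 = 29/3
  p_3/q_3 = 39/4
  p_4/q_4 = 731/75
  p_5/q_5 = 770/79
q_4 = 75 ≤ 77 < 79 = q_5, so the answer is 731/75.

731/75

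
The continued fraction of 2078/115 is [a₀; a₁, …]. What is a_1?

14

2078 = 18·115 + 8   →  a_0 = 18
115 = 14·8 + 3   →  a_1 = 14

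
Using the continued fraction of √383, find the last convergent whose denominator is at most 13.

√383 = [19; 1, 1, 3, 19, 3, 1, 1, 38, …] (period length 8).
Convergents:
  p_0/q_0 = 19/1
  p_1/q_1 = 20/1
  p_2/q_2 = 39/2
  p_3/q_3 = 137/7
  p_4/q_4 = 2642/135
q_3 = 7 ≤ 13 < 135 = q_4, so the answer is 137/7.

137/7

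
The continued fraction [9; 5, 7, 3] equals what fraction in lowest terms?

1039/113

Using pₖ = aₖpₖ₋₁ + pₖ₋₂ and qₖ = aₖqₖ₋₁ + qₖ₋₂:
  k=0: a=9, p=9, q=1
  k=1: a=5, p=46, q=5
  k=2: a=7, p=331, q=36
  k=3: a=3, p=1039, q=113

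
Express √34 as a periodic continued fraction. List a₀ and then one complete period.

[5; 1, 4, 1, 10]

a₀ = ⌊√34⌋ = 5.
With m₀=0, d₀=1 and mₖ₊₁ = dₖaₖ − mₖ, dₖ₊₁ = (n − mₖ₊₁²)/dₖ, aₖ₊₁ = ⌊(a₀+mₖ₊₁)/dₖ₊₁⌋:
  k=1: m=5, d=9, a=1
  k=2: m=4, d=2, a=4
  k=3: m=4, d=9, a=1
  k=4: m=5, d=1, a=10
d=1 and a=2a₀=10 at k=4, so the next step gives (m, d) = (5, 9) again — its k=1 value — and the period has length 4.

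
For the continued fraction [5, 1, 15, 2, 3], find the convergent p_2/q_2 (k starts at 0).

95/16

Using pₖ = aₖpₖ₋₁ + pₖ₋₂, qₖ = aₖqₖ₋₁ + qₖ₋₂ (with p₋₁=1, p₋₂=0, q₋₁=0, q₋₂=1):
  k=0: a=5, p=5, q=1
  k=1: a=1, p=6, q=1
  k=2: a=15, p=95, q=16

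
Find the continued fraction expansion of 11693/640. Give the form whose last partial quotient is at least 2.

[18; 3, 1, 2, 3, 17]

11693 = 18·640 + 173
640 = 3·173 + 121
173 = 1·121 + 52
121 = 2·52 + 17
52 = 3·17 + 1
17 = 17·1 + 0  (stop)
So 11693/640 = [18; 3, 1, 2, 3, 17].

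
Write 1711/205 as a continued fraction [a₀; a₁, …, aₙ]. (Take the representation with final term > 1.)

1711 = 8×205 + 71
205 = 2×71 + 63
71 = 1×63 + 8
63 = 7×8 + 7
8 = 1×7 + 1
7 = 7×1 + 0  (stop)
So 1711/205 = [8; 2, 1, 7, 1, 7].

[8; 2, 1, 7, 1, 7]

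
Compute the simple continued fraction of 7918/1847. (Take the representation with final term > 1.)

[4; 3, 2, 16, 16]

7918 = 4*1847 + 530
1847 = 3*530 + 257
530 = 2*257 + 16
257 = 16*16 + 1
16 = 16*1 + 0  (stop)
So 7918/1847 = [4; 3, 2, 16, 16].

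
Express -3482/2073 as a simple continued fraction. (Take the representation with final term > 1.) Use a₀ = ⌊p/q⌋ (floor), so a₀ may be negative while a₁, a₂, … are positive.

[-2; 3, 8, 5, 16]

-3482 = -2*2073 + 664
2073 = 3*664 + 81
664 = 8*81 + 16
81 = 5*16 + 1
16 = 16*1 + 0  (stop)
So -3482/2073 = [-2; 3, 8, 5, 16].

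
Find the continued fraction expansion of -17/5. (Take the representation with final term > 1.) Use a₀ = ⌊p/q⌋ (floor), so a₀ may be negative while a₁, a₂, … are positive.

[-4; 1, 1, 2]

-17 = -4*5 + 3
5 = 1*3 + 2
3 = 1*2 + 1
2 = 2*1 + 0  (stop)
So -17/5 = [-4; 1, 1, 2].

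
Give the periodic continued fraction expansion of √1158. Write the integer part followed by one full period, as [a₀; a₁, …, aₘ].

a₀ = ⌊√1158⌋ = 34.

[34; 34, 68]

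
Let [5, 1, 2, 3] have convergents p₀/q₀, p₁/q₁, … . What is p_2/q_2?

17/3

Using pₖ = aₖpₖ₋₁ + pₖ₋₂, qₖ = aₖqₖ₋₁ + qₖ₋₂ (with p₋₁=1, p₋₂=0, q₋₁=0, q₋₂=1):
  k=0: a=5, p=5, q=1
  k=1: a=1, p=6, q=1
  k=2: a=2, p=17, q=3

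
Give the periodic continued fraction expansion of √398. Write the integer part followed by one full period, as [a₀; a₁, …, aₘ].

[19; 1, 18, 1, 38]

a₀ = ⌊√398⌋ = 19.
With m₀=0, d₀=1 and mₖ₊₁ = dₖaₖ − mₖ, dₖ₊₁ = (n − mₖ₊₁²)/dₖ, aₖ₊₁ = ⌊(a₀+mₖ₊₁)/dₖ₊₁⌋:
  k=1: m=19, d=37, a=1
  k=2: m=18, d=2, a=18
  k=3: m=18, d=37, a=1
  k=4: m=19, d=1, a=38
d=1 and a=2a₀=38 at k=4, so the next step gives (m, d) = (19, 37) again — its k=1 value — and the period has length 4.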